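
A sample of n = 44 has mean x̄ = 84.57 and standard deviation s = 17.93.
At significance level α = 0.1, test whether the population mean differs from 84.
One-sample t-test:
H₀: μ = 84
H₁: μ ≠ 84
df = n - 1 = 43
t = (x̄ - μ₀) / (s/√n) = (84.57 - 84) / (17.93/√44) = 0.211
p-value = 0.8340

Since p-value > α = 0.1, we fail to reject H₀.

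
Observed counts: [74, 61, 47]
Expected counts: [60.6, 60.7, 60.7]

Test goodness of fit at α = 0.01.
Chi-square goodness of fit test:
H₀: observed counts match expected distribution
H₁: observed counts differ from expected distribution
df = k - 1 = 2
χ² = Σ(O - E)²/E
   = (74 - 60.6)²/60.6 + (61 - 60.7)²/60.7 + (47 - 60.7)²/60.7
   = 2.963 + 0.001 + 3.092
   = 6.06
p-value = 0.0484

Since p-value > α = 0.01, we fail to reject H₀.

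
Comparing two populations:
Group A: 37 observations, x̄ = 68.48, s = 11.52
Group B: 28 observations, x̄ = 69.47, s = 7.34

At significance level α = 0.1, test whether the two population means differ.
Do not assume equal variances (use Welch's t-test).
Welch's two-sample t-test:
H₀: μ₁ = μ₂
H₁: μ₁ ≠ μ₂
s₁²/n₁ = 11.52²/37 = 3.5868,  s₂²/n₂ = 7.34²/28 = 1.9241
SE = √(s₁²/n₁ + s₂²/n₂) = √(3.5868 + 1.9241) = 2.3475
df (Welch-Satterthwaite) = (s₁²/n₁ + s₂²/n₂)² / [(s₁²/n₁)²/(n₁-1) + (s₂²/n₂)²/(n₂-1)] ≈ 61.42
t = (x̄₁ - x̄₂) / SE = (68.48 - 69.47) / 2.3475 = -0.99 / 2.3475 = -0.422
p-value = 0.6747

Since p-value > α = 0.1, we fail to reject H₀.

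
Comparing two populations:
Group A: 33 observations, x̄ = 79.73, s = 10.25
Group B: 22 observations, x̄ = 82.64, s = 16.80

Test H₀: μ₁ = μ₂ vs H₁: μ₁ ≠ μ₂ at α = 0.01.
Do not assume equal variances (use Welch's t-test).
Welch's two-sample t-test:
H₀: μ₁ = μ₂
H₁: μ₁ ≠ μ₂
s₁²/n₁ = 10.25²/33 = 3.1837,  s₂²/n₂ = 16.80²/22 = 12.8291
SE = √(s₁²/n₁ + s₂²/n₂) = √(3.1837 + 12.8291) = 4.0016
df (Welch-Satterthwaite) = (s₁²/n₁ + s₂²/n₂)² / [(s₁²/n₁)²/(n₁-1) + (s₂²/n₂)²/(n₂-1)] ≈ 31.45
t = (x̄₁ - x̄₂) / SE = (79.73 - 82.64) / 4.0016 = -2.91 / 4.0016 = -0.727
p-value = 0.4725

Since p-value > α = 0.01, we fail to reject H₀.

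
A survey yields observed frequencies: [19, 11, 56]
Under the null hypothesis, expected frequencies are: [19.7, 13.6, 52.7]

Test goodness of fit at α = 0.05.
Chi-square goodness of fit test:
H₀: observed counts match expected distribution
H₁: observed counts differ from expected distribution
df = k - 1 = 2
χ² = Σ(O - E)²/E
   = (19 - 19.7)²/19.7 + (11 - 13.6)²/13.6 + (56 - 52.7)²/52.7
   = 0.025 + 0.497 + 0.207
   = 0.73
p-value = 0.6947

Since p-value > α = 0.05, we fail to reject H₀.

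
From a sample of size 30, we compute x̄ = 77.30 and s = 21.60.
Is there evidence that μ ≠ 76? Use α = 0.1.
One-sample t-test:
H₀: μ = 76
H₁: μ ≠ 76
df = n - 1 = 29
t = (x̄ - μ₀) / (s/√n) = (77.30 - 76) / (21.60/√30) = 0.330
p-value = 0.7440

Since p-value > α = 0.1, we fail to reject H₀.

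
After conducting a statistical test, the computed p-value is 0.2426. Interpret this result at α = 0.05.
Since p = 0.2426 > α = 0.05, fail to reject H₀.
There is insufficient evidence to reject the null hypothesis; the result is not statistically significant at the 0.05 level.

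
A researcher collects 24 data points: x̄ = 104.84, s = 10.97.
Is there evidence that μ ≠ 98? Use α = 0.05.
One-sample t-test:
H₀: μ = 98
H₁: μ ≠ 98
df = n - 1 = 23
t = (x̄ - μ₀) / (s/√n) = (104.84 - 98) / (10.97/√24) = 3.055
p-value = 0.0056

Since p-value < α = 0.05, we reject H₀.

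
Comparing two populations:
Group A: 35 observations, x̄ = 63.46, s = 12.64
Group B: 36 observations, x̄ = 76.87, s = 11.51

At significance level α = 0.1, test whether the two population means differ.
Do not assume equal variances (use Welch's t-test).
Welch's two-sample t-test:
H₀: μ₁ = μ₂
H₁: μ₁ ≠ μ₂
s₁²/n₁ = 12.64²/35 = 4.5648,  s₂²/n₂ = 11.51²/36 = 3.6800
SE = √(s₁²/n₁ + s₂²/n₂) = √(4.5648 + 3.6800) = 2.8714
df (Welch-Satterthwaite) = (s₁²/n₁ + s₂²/n₂)² / [(s₁²/n₁)²/(n₁-1) + (s₂²/n₂)²/(n₂-1)] ≈ 67.99
t = (x̄₁ - x̄₂) / SE = (63.46 - 76.87) / 2.8714 = -13.41 / 2.8714 = -4.670
p-value < 0.0001

Since p-value < α = 0.1, we reject H₀.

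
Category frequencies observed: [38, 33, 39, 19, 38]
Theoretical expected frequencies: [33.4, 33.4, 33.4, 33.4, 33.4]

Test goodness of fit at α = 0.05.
Chi-square goodness of fit test:
H₀: observed counts match expected distribution
H₁: observed counts differ from expected distribution
df = k - 1 = 4
χ² = Σ(O - E)²/E
   = (38 - 33.4)²/33.4 + (33 - 33.4)²/33.4 + (39 - 33.4)²/33.4 + (19 - 33.4)²/33.4 + (38 - 33.4)²/33.4
   = 0.634 + 0.005 + 0.939 + 6.208 + 0.634
   = 8.42
p-value = 0.0774

Since p-value > α = 0.05, we fail to reject H₀.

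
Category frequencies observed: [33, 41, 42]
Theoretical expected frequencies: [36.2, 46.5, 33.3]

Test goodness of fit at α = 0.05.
Chi-square goodness of fit test:
H₀: observed counts match expected distribution
H₁: observed counts differ from expected distribution
df = k - 1 = 2
χ² = Σ(O - E)²/E
   = (33 - 36.2)²/36.2 + (41 - 46.5)²/46.5 + (42 - 33.3)²/33.3
   = 0.283 + 0.651 + 2.273
   = 3.21
p-value = 0.2013

Since p-value > α = 0.05, we fail to reject H₀.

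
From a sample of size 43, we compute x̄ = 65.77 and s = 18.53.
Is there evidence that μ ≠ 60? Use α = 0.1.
One-sample t-test:
H₀: μ = 60
H₁: μ ≠ 60
df = n - 1 = 42
t = (x̄ - μ₀) / (s/√n) = (65.77 - 60) / (18.53/√43) = 2.042
p-value = 0.0475

Since p-value < α = 0.1, we reject H₀.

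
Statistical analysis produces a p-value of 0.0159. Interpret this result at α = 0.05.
Since p = 0.0159 < α = 0.05, reject H₀.
There is sufficient evidence to reject the null hypothesis; the result is statistically significant at the 0.05 level.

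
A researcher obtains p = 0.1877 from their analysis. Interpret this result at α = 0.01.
Since p = 0.1877 > α = 0.01, fail to reject H₀.
There is insufficient evidence to reject the null hypothesis; the result is not statistically significant at the 0.01 level.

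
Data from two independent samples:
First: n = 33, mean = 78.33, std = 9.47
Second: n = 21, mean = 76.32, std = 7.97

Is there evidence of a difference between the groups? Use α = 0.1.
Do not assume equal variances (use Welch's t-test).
Welch's two-sample t-test:
H₀: μ₁ = μ₂
H₁: μ₁ ≠ μ₂
s₁²/n₁ = 9.47²/33 = 2.7176,  s₂²/n₂ = 7.97²/21 = 3.0248
SE = √(s₁²/n₁ + s₂²/n₂) = √(2.7176 + 3.0248) = 2.3963
df (Welch-Satterthwaite) = (s₁²/n₁ + s₂²/n₂)² / [(s₁²/n₁)²/(n₁-1) + (s₂²/n₂)²/(n₂-1)] ≈ 47.91
t = (x̄₁ - x̄₂) / SE = (78.33 - 76.32) / 2.3963 = 2.01 / 2.3963 = 0.839
p-value = 0.4058

Since p-value > α = 0.1, we fail to reject H₀.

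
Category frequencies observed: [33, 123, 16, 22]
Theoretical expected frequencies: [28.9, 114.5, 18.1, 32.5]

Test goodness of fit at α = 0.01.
Chi-square goodness of fit test:
H₀: observed counts match expected distribution
H₁: observed counts differ from expected distribution
df = k - 1 = 3
χ² = Σ(O - E)²/E
   = (33 - 28.9)²/28.9 + (123 - 114.5)²/114.5 + (16 - 18.1)²/18.1 + (22 - 32.5)²/32.5
   = 0.582 + 0.631 + 0.244 + 3.392
   = 4.85
p-value = 0.1832

Since p-value > α = 0.01, we fail to reject H₀.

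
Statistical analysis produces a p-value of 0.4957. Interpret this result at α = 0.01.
Since p = 0.4957 > α = 0.01, fail to reject H₀.
There is insufficient evidence to reject the null hypothesis; the result is not statistically significant at the 0.01 level.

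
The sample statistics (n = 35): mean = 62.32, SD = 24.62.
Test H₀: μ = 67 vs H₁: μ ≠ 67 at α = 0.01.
One-sample t-test:
H₀: μ = 67
H₁: μ ≠ 67
df = n - 1 = 34
t = (x̄ - μ₀) / (s/√n) = (62.32 - 67) / (24.62/√35) = -1.125
p-value = 0.2686

Since p-value > α = 0.01, we fail to reject H₀.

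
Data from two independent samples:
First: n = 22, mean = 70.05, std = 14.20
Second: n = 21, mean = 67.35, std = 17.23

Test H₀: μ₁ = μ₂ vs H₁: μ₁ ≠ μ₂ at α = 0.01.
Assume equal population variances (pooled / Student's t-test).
Student's two-sample t-test (equal variances):
H₀: μ₁ = μ₂
H₁: μ₁ ≠ μ₂
df = n₁ + n₂ - 2 = 41
Pooled variance s_p² = [(n₁-1)s₁² + (n₂-1)s₂²] / (n₁ + n₂ - 2) = [(21)(14.20²) + (20)(17.23²)] / 41 = 248.0951
SE = √(s_p²(1/n₁ + 1/n₂)) = √(248.0951 × (1/22 + 1/21)) = 4.8053
t = (x̄₁ - x̄₂) / SE = (70.05 - 67.35) / 4.8053 = 2.70 / 4.8053 = 0.562
p-value = 0.5773

Since p-value > α = 0.01, we fail to reject H₀.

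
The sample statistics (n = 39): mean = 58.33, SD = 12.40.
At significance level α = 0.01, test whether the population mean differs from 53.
One-sample t-test:
H₀: μ = 53
H₁: μ ≠ 53
df = n - 1 = 38
t = (x̄ - μ₀) / (s/√n) = (58.33 - 53) / (12.40/√39) = 2.684
p-value = 0.0107

Since p-value > α = 0.01, we fail to reject H₀.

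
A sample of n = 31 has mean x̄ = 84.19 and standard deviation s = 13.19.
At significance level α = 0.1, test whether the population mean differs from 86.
One-sample t-test:
H₀: μ = 86
H₁: μ ≠ 86
df = n - 1 = 30
t = (x̄ - μ₀) / (s/√n) = (84.19 - 86) / (13.19/√31) = -0.764
p-value = 0.4508

Since p-value > α = 0.1, we fail to reject H₀.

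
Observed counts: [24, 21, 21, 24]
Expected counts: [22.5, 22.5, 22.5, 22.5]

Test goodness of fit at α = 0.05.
Chi-square goodness of fit test:
H₀: observed counts match expected distribution
H₁: observed counts differ from expected distribution
df = k - 1 = 3
χ² = Σ(O - E)²/E
   = (24 - 22.5)²/22.5 + (21 - 22.5)²/22.5 + (21 - 22.5)²/22.5 + (24 - 22.5)²/22.5
   = 0.100 + 0.100 + 0.100 + 0.100
   = 0.40
p-value = 0.9402

Since p-value > α = 0.05, we fail to reject H₀.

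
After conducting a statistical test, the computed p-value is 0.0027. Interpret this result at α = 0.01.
Since p = 0.0027 < α = 0.01, reject H₀.
There is sufficient evidence to reject the null hypothesis; the result is statistically significant at the 0.01 level.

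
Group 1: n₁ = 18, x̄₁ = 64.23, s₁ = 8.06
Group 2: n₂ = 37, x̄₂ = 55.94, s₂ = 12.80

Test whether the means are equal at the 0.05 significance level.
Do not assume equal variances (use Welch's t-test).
Welch's two-sample t-test:
H₀: μ₁ = μ₂
H₁: μ₁ ≠ μ₂
s₁²/n₁ = 8.06²/18 = 3.6091,  s₂²/n₂ = 12.80²/37 = 4.4281
SE = √(s₁²/n₁ + s₂²/n₂) = √(3.6091 + 4.4281) = 2.8350
df (Welch-Satterthwaite) = (s₁²/n₁ + s₂²/n₂)² / [(s₁²/n₁)²/(n₁-1) + (s₂²/n₂)²/(n₂-1)] ≈ 49.28
t = (x̄₁ - x̄₂) / SE = (64.23 - 55.94) / 2.8350 = 8.29 / 2.8350 = 2.924
p-value = 0.0052

Since p-value < α = 0.05, we reject H₀.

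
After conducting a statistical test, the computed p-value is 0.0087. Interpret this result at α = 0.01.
Since p = 0.0087 < α = 0.01, reject H₀.
There is sufficient evidence to reject the null hypothesis; the result is statistically significant at the 0.01 level.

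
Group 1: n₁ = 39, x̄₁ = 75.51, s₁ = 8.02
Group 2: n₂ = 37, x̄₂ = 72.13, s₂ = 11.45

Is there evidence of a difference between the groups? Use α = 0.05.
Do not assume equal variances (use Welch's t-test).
Welch's two-sample t-test:
H₀: μ₁ = μ₂
H₁: μ₁ ≠ μ₂
s₁²/n₁ = 8.02²/39 = 1.6492,  s₂²/n₂ = 11.45²/37 = 3.5433
SE = √(s₁²/n₁ + s₂²/n₂) = √(1.6492 + 3.5433) = 2.2787
df (Welch-Satterthwaite) = (s₁²/n₁ + s₂²/n₂)² / [(s₁²/n₁)²/(n₁-1) + (s₂²/n₂)²/(n₂-1)] ≈ 64.15
t = (x̄₁ - x̄₂) / SE = (75.51 - 72.13) / 2.2787 = 3.38 / 2.2787 = 1.483
p-value = 0.1429

Since p-value > α = 0.05, we fail to reject H₀.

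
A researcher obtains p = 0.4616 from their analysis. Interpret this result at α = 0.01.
Since p = 0.4616 > α = 0.01, fail to reject H₀.
There is insufficient evidence to reject the null hypothesis; the result is not statistically significant at the 0.01 level.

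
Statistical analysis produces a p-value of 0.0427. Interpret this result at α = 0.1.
Since p = 0.0427 < α = 0.1, reject H₀.
There is sufficient evidence to reject the null hypothesis; the result is statistically significant at the 0.1 level.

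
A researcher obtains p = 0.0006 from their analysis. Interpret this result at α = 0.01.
Since p = 0.0006 < α = 0.01, reject H₀.
There is sufficient evidence to reject the null hypothesis; the result is statistically significant at the 0.01 level.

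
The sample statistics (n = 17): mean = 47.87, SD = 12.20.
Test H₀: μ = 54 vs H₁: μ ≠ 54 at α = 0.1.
One-sample t-test:
H₀: μ = 54
H₁: μ ≠ 54
df = n - 1 = 16
t = (x̄ - μ₀) / (s/√n) = (47.87 - 54) / (12.20/√17) = -2.072
p-value = 0.0548

Since p-value < α = 0.1, we reject H₀.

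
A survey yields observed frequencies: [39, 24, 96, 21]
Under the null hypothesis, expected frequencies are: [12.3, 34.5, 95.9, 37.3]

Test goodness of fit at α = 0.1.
Chi-square goodness of fit test:
H₀: observed counts match expected distribution
H₁: observed counts differ from expected distribution
df = k - 1 = 3
χ² = Σ(O - E)²/E
   = (39 - 12.3)²/12.3 + (24 - 34.5)²/34.5 + (96 - 95.9)²/95.9 + (21 - 37.3)²/37.3
   = 57.959 + 3.196 + 0.000 + 7.123
   = 68.28
p-value < 0.0001

Since p-value < α = 0.1, we reject H₀.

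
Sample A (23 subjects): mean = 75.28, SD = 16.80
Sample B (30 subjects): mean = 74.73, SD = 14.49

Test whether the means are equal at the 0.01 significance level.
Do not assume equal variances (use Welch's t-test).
Welch's two-sample t-test:
H₀: μ₁ = μ₂
H₁: μ₁ ≠ μ₂
s₁²/n₁ = 16.80²/23 = 12.2713,  s₂²/n₂ = 14.49²/30 = 6.9987
SE = √(s₁²/n₁ + s₂²/n₂) = √(12.2713 + 6.9987) = 4.3898
df (Welch-Satterthwaite) = (s₁²/n₁ + s₂²/n₂)² / [(s₁²/n₁)²/(n₁-1) + (s₂²/n₂)²/(n₂-1)] ≈ 43.51
t = (x̄₁ - x̄₂) / SE = (75.28 - 74.73) / 4.3898 = 0.55 / 4.3898 = 0.125
p-value = 0.9009

Since p-value > α = 0.01, we fail to reject H₀.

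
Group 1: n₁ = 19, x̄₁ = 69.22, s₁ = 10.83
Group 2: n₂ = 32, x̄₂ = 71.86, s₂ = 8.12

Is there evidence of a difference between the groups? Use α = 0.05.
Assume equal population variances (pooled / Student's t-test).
Student's two-sample t-test (equal variances):
H₀: μ₁ = μ₂
H₁: μ₁ ≠ μ₂
df = n₁ + n₂ - 2 = 49
Pooled variance s_p² = [(n₁-1)s₁² + (n₂-1)s₂²] / (n₁ + n₂ - 2) = [(18)(10.83²) + (31)(8.12²)] / 49 = 84.7993
SE = √(s_p²(1/n₁ + 1/n₂)) = √(84.7993 × (1/19 + 1/32)) = 2.6670
t = (x̄₁ - x̄₂) / SE = (69.22 - 71.86) / 2.6670 = -2.64 / 2.6670 = -0.990
p-value = 0.3271

Since p-value > α = 0.05, we fail to reject H₀.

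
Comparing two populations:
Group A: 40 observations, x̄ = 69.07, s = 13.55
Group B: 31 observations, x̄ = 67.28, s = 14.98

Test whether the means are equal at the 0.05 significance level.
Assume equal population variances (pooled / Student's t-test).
Student's two-sample t-test (equal variances):
H₀: μ₁ = μ₂
H₁: μ₁ ≠ μ₂
df = n₁ + n₂ - 2 = 69
Pooled variance s_p² = [(n₁-1)s₁² + (n₂-1)s₂²] / (n₁ + n₂ - 2) = [(39)(13.55²) + (30)(14.98²)] / 69 = 201.3407
SE = √(s_p²(1/n₁ + 1/n₂)) = √(201.3407 × (1/40 + 1/31)) = 3.3953
t = (x̄₁ - x̄₂) / SE = (69.07 - 67.28) / 3.3953 = 1.79 / 3.3953 = 0.527
p-value = 0.5998

Since p-value > α = 0.05, we fail to reject H₀.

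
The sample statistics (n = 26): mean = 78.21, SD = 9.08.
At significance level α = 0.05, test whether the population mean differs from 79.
One-sample t-test:
H₀: μ = 79
H₁: μ ≠ 79
df = n - 1 = 25
t = (x̄ - μ₀) / (s/√n) = (78.21 - 79) / (9.08/√26) = -0.444
p-value = 0.6611

Since p-value > α = 0.05, we fail to reject H₀.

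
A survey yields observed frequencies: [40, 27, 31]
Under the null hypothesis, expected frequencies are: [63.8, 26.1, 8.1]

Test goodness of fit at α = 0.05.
Chi-square goodness of fit test:
H₀: observed counts match expected distribution
H₁: observed counts differ from expected distribution
df = k - 1 = 2
χ² = Σ(O - E)²/E
   = (40 - 63.8)²/63.8 + (27 - 26.1)²/26.1 + (31 - 8.1)²/8.1
   = 8.878 + 0.031 + 64.742
   = 73.65
p-value < 0.0001

Since p-value < α = 0.05, we reject H₀.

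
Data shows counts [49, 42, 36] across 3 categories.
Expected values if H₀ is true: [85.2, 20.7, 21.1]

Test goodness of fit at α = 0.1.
Chi-square goodness of fit test:
H₀: observed counts match expected distribution
H₁: observed counts differ from expected distribution
df = k - 1 = 2
χ² = Σ(O - E)²/E
   = (49 - 85.2)²/85.2 + (42 - 20.7)²/20.7 + (36 - 21.1)²/21.1
   = 15.381 + 21.917 + 10.522
   = 47.82
p-value < 0.0001

Since p-value < α = 0.1, we reject H₀.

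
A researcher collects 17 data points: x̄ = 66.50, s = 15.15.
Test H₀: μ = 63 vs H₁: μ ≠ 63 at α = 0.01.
One-sample t-test:
H₀: μ = 63
H₁: μ ≠ 63
df = n - 1 = 16
t = (x̄ - μ₀) / (s/√n) = (66.50 - 63) / (15.15/√17) = 0.953
p-value = 0.3550

Since p-value > α = 0.01, we fail to reject H₀.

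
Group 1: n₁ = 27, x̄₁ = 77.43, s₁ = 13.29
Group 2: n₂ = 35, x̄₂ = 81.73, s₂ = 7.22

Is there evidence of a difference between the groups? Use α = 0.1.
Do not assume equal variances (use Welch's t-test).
Welch's two-sample t-test:
H₀: μ₁ = μ₂
H₁: μ₁ ≠ μ₂
s₁²/n₁ = 13.29²/27 = 6.5416,  s₂²/n₂ = 7.22²/35 = 1.4894
SE = √(s₁²/n₁ + s₂²/n₂) = √(6.5416 + 1.4894) = 2.8339
df (Welch-Satterthwaite) = (s₁²/n₁ + s₂²/n₂)² / [(s₁²/n₁)²/(n₁-1) + (s₂²/n₂)²/(n₂-1)] ≈ 37.69
t = (x̄₁ - x̄₂) / SE = (77.43 - 81.73) / 2.8339 = -4.30 / 2.8339 = -1.517
p-value = 0.1375

Since p-value > α = 0.1, we fail to reject H₀.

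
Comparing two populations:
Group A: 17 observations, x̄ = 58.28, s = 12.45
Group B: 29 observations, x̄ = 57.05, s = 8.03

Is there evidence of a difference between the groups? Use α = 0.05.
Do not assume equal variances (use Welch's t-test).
Welch's two-sample t-test:
H₀: μ₁ = μ₂
H₁: μ₁ ≠ μ₂
s₁²/n₁ = 12.45²/17 = 9.1178,  s₂²/n₂ = 8.03²/29 = 2.2235
SE = √(s₁²/n₁ + s₂²/n₂) = √(9.1178 + 2.2235) = 3.3677
df (Welch-Satterthwaite) = (s₁²/n₁ + s₂²/n₂)² / [(s₁²/n₁)²/(n₁-1) + (s₂²/n₂)²/(n₂-1)] ≈ 23.94
t = (x̄₁ - x̄₂) / SE = (58.28 - 57.05) / 3.3677 = 1.23 / 3.3677 = 0.365
p-value = 0.7181

Since p-value > α = 0.05, we fail to reject H₀.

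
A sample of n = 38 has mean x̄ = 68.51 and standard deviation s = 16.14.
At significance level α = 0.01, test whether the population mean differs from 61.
One-sample t-test:
H₀: μ = 61
H₁: μ ≠ 61
df = n - 1 = 37
t = (x̄ - μ₀) / (s/√n) = (68.51 - 61) / (16.14/√38) = 2.868
p-value = 0.0068

Since p-value < α = 0.01, we reject H₀.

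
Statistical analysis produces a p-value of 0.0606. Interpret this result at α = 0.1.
Since p = 0.0606 < α = 0.1, reject H₀.
There is sufficient evidence to reject the null hypothesis; the result is statistically significant at the 0.1 level.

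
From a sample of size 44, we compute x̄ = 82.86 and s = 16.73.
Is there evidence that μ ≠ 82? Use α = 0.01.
One-sample t-test:
H₀: μ = 82
H₁: μ ≠ 82
df = n - 1 = 43
t = (x̄ - μ₀) / (s/√n) = (82.86 - 82) / (16.73/√44) = 0.341
p-value = 0.7348

Since p-value > α = 0.01, we fail to reject H₀.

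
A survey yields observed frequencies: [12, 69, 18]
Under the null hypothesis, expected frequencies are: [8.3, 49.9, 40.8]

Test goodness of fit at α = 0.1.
Chi-square goodness of fit test:
H₀: observed counts match expected distribution
H₁: observed counts differ from expected distribution
df = k - 1 = 2
χ² = Σ(O - E)²/E
   = (12 - 8.3)²/8.3 + (69 - 49.9)²/49.9 + (18 - 40.8)²/40.8
   = 1.649 + 7.311 + 12.741
   = 21.70
p-value < 0.0001

Since p-value < α = 0.1, we reject H₀.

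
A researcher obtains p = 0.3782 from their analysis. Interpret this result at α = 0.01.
Since p = 0.3782 > α = 0.01, fail to reject H₀.
There is insufficient evidence to reject the null hypothesis; the result is not statistically significant at the 0.01 level.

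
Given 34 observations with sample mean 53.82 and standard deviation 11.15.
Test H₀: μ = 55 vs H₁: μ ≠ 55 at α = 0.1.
One-sample t-test:
H₀: μ = 55
H₁: μ ≠ 55
df = n - 1 = 33
t = (x̄ - μ₀) / (s/√n) = (53.82 - 55) / (11.15/√34) = -0.617
p-value = 0.5414

Since p-value > α = 0.1, we fail to reject H₀.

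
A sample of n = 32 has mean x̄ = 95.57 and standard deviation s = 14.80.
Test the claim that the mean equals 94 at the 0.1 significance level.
One-sample t-test:
H₀: μ = 94
H₁: μ ≠ 94
df = n - 1 = 31
t = (x̄ - μ₀) / (s/√n) = (95.57 - 94) / (14.80/√32) = 0.600
p-value = 0.5528

Since p-value > α = 0.1, we fail to reject H₀.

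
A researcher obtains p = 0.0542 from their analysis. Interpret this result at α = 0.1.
Since p = 0.0542 < α = 0.1, reject H₀.
There is sufficient evidence to reject the null hypothesis; the result is statistically significant at the 0.1 level.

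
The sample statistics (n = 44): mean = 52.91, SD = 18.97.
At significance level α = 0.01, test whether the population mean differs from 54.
One-sample t-test:
H₀: μ = 54
H₁: μ ≠ 54
df = n - 1 = 43
t = (x̄ - μ₀) / (s/√n) = (52.91 - 54) / (18.97/√44) = -0.381
p-value = 0.7050

Since p-value > α = 0.01, we fail to reject H₀.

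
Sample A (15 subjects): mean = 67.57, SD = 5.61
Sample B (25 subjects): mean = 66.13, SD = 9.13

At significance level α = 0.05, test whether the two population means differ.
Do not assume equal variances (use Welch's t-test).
Welch's two-sample t-test:
H₀: μ₁ = μ₂
H₁: μ₁ ≠ μ₂
s₁²/n₁ = 5.61²/15 = 2.0981,  s₂²/n₂ = 9.13²/25 = 3.3343
SE = √(s₁²/n₁ + s₂²/n₂) = √(2.0981 + 3.3343) = 2.3308
df (Welch-Satterthwaite) = (s₁²/n₁ + s₂²/n₂)² / [(s₁²/n₁)²/(n₁-1) + (s₂²/n₂)²/(n₂-1)] ≈ 37.95
t = (x̄₁ - x̄₂) / SE = (67.57 - 66.13) / 2.3308 = 1.44 / 2.3308 = 0.618
p-value = 0.5404

Since p-value > α = 0.05, we fail to reject H₀.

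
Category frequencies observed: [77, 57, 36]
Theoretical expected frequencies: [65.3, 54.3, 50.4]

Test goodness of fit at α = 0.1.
Chi-square goodness of fit test:
H₀: observed counts match expected distribution
H₁: observed counts differ from expected distribution
df = k - 1 = 2
χ² = Σ(O - E)²/E
   = (77 - 65.3)²/65.3 + (57 - 54.3)²/54.3 + (36 - 50.4)²/50.4
   = 2.096 + 0.134 + 4.114
   = 6.34
p-value = 0.0419

Since p-value < α = 0.1, we reject H₀.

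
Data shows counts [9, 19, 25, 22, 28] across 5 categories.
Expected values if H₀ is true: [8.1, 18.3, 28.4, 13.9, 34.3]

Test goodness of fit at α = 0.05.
Chi-square goodness of fit test:
H₀: observed counts match expected distribution
H₁: observed counts differ from expected distribution
df = k - 1 = 4
χ² = Σ(O - E)²/E
   = (9 - 8.1)²/8.1 + (19 - 18.3)²/18.3 + (25 - 28.4)²/28.4 + (22 - 13.9)²/13.9 + (28 - 34.3)²/34.3
   = 0.100 + 0.027 + 0.407 + 4.720 + 1.157
   = 6.41
p-value = 0.1705

Since p-value > α = 0.05, we fail to reject H₀.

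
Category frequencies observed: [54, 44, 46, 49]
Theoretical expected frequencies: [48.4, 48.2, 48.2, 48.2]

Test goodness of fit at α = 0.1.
Chi-square goodness of fit test:
H₀: observed counts match expected distribution
H₁: observed counts differ from expected distribution
df = k - 1 = 3
χ² = Σ(O - E)²/E
   = (54 - 48.4)²/48.4 + (44 - 48.2)²/48.2 + (46 - 48.2)²/48.2 + (49 - 48.2)²/48.2
   = 0.648 + 0.366 + 0.100 + 0.013
   = 1.13
p-value = 0.7704

Since p-value > α = 0.1, we fail to reject H₀.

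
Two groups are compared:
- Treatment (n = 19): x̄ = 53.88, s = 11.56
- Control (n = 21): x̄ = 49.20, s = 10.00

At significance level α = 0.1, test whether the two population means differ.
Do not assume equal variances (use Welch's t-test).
Welch's two-sample t-test:
H₀: μ₁ = μ₂
H₁: μ₁ ≠ μ₂
s₁²/n₁ = 11.56²/19 = 7.0333,  s₂²/n₂ = 10.00²/21 = 4.7619
SE = √(s₁²/n₁ + s₂²/n₂) = √(7.0333 + 4.7619) = 3.4344
df (Welch-Satterthwaite) = (s₁²/n₁ + s₂²/n₂)² / [(s₁²/n₁)²/(n₁-1) + (s₂²/n₂)²/(n₂-1)] ≈ 35.84
t = (x̄₁ - x̄₂) / SE = (53.88 - 49.20) / 3.4344 = 4.68 / 3.4344 = 1.363
p-value = 0.1815

Since p-value > α = 0.1, we fail to reject H₀.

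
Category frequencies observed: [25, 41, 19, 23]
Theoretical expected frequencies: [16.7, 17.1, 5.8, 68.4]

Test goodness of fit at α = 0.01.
Chi-square goodness of fit test:
H₀: observed counts match expected distribution
H₁: observed counts differ from expected distribution
df = k - 1 = 3
χ² = Σ(O - E)²/E
   = (25 - 16.7)²/16.7 + (41 - 17.1)²/17.1 + (19 - 5.8)²/5.8 + (23 - 68.4)²/68.4
   = 4.125 + 33.404 + 30.041 + 30.134
   = 97.70
p-value < 0.0001

Since p-value < α = 0.01, we reject H₀.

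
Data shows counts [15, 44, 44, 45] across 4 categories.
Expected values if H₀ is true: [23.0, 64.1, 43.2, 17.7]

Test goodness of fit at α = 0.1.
Chi-square goodness of fit test:
H₀: observed counts match expected distribution
H₁: observed counts differ from expected distribution
df = k - 1 = 3
χ² = Σ(O - E)²/E
   = (15 - 23.0)²/23.0 + (44 - 64.1)²/64.1 + (44 - 43.2)²/43.2 + (45 - 17.7)²/17.7
   = 2.783 + 6.303 + 0.015 + 42.107
   = 51.21
p-value < 0.0001

Since p-value < α = 0.1, we reject H₀.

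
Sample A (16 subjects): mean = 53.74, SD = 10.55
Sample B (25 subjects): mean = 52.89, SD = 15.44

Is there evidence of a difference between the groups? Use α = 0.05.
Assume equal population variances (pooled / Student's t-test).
Student's two-sample t-test (equal variances):
H₀: μ₁ = μ₂
H₁: μ₁ ≠ μ₂
df = n₁ + n₂ - 2 = 39
Pooled variance s_p² = [(n₁-1)s₁² + (n₂-1)s₂²] / (n₁ + n₂ - 2) = [(15)(10.55²) + (24)(15.44²)] / 39 = 189.5124
SE = √(s_p²(1/n₁ + 1/n₂)) = √(189.5124 × (1/16 + 1/25)) = 4.4074
t = (x̄₁ - x̄₂) / SE = (53.74 - 52.89) / 4.4074 = 0.85 / 4.4074 = 0.193
p-value = 0.8481

Since p-value > α = 0.05, we fail to reject H₀.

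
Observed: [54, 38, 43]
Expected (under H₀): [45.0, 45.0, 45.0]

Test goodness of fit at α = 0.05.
Chi-square goodness of fit test:
H₀: observed counts match expected distribution
H₁: observed counts differ from expected distribution
df = k - 1 = 2
χ² = Σ(O - E)²/E
   = (54 - 45.0)²/45.0 + (38 - 45.0)²/45.0 + (43 - 45.0)²/45.0
   = 1.800 + 1.089 + 0.089
   = 2.98
p-value = 0.2256

Since p-value > α = 0.05, we fail to reject H₀.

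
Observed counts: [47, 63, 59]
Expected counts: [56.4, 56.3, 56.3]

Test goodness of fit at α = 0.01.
Chi-square goodness of fit test:
H₀: observed counts match expected distribution
H₁: observed counts differ from expected distribution
df = k - 1 = 2
χ² = Σ(O - E)²/E
   = (47 - 56.4)²/56.4 + (63 - 56.3)²/56.3 + (59 - 56.3)²/56.3
   = 1.567 + 0.797 + 0.129
   = 2.49
p-value = 0.2874

Since p-value > α = 0.01, we fail to reject H₀.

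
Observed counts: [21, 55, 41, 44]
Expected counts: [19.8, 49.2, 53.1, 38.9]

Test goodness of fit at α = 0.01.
Chi-square goodness of fit test:
H₀: observed counts match expected distribution
H₁: observed counts differ from expected distribution
df = k - 1 = 3
χ² = Σ(O - E)²/E
   = (21 - 19.8)²/19.8 + (55 - 49.2)²/49.2 + (41 - 53.1)²/53.1 + (44 - 38.9)²/38.9
   = 0.073 + 0.684 + 2.757 + 0.669
   = 4.18
p-value = 0.2424

Since p-value > α = 0.01, we fail to reject H₀.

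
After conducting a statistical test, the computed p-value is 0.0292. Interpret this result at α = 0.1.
Since p = 0.0292 < α = 0.1, reject H₀.
There is sufficient evidence to reject the null hypothesis; the result is statistically significant at the 0.1 level.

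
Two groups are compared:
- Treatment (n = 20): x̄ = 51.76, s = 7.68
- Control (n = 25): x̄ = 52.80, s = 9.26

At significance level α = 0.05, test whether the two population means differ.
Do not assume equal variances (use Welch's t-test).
Welch's two-sample t-test:
H₀: μ₁ = μ₂
H₁: μ₁ ≠ μ₂
s₁²/n₁ = 7.68²/20 = 2.9491,  s₂²/n₂ = 9.26²/25 = 3.4299
SE = √(s₁²/n₁ + s₂²/n₂) = √(2.9491 + 3.4299) = 2.5257
df (Welch-Satterthwaite) = (s₁²/n₁ + s₂²/n₂)² / [(s₁²/n₁)²/(n₁-1) + (s₂²/n₂)²/(n₂-1)] ≈ 42.93
t = (x̄₁ - x̄₂) / SE = (51.76 - 52.80) / 2.5257 = -1.04 / 2.5257 = -0.412
p-value = 0.6826

Since p-value > α = 0.05, we fail to reject H₀.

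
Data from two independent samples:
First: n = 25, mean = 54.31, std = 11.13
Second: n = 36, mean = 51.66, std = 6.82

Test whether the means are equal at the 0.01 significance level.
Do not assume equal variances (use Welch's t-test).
Welch's two-sample t-test:
H₀: μ₁ = μ₂
H₁: μ₁ ≠ μ₂
s₁²/n₁ = 11.13²/25 = 4.9551,  s₂²/n₂ = 6.82²/36 = 1.2920
SE = √(s₁²/n₁ + s₂²/n₂) = √(4.9551 + 1.2920) = 2.4994
df (Welch-Satterthwaite) = (s₁²/n₁ + s₂²/n₂)² / [(s₁²/n₁)²/(n₁-1) + (s₂²/n₂)²/(n₂-1)] ≈ 36.45
t = (x̄₁ - x̄₂) / SE = (54.31 - 51.66) / 2.4994 = 2.65 / 2.4994 = 1.060
p-value = 0.2960

Since p-value > α = 0.01, we fail to reject H₀.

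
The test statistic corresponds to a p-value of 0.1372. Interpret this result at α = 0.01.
Since p = 0.1372 > α = 0.01, fail to reject H₀.
There is insufficient evidence to reject the null hypothesis; the result is not statistically significant at the 0.01 level.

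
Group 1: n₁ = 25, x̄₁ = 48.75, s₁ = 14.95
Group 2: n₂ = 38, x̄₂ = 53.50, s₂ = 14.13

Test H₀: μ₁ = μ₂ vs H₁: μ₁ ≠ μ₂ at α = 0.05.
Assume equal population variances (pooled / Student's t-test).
Student's two-sample t-test (equal variances):
H₀: μ₁ = μ₂
H₁: μ₁ ≠ μ₂
df = n₁ + n₂ - 2 = 61
Pooled variance s_p² = [(n₁-1)s₁² + (n₂-1)s₂²] / (n₁ + n₂ - 2) = [(24)(14.95²) + (37)(14.13²)] / 61 = 209.0388
SE = √(s_p²(1/n₁ + 1/n₂)) = √(209.0388 × (1/25 + 1/38)) = 3.7232
t = (x̄₁ - x̄₂) / SE = (48.75 - 53.50) / 3.7232 = -4.75 / 3.7232 = -1.276
p-value = 0.2069

Since p-value > α = 0.05, we fail to reject H₀.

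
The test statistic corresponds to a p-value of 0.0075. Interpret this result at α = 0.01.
Since p = 0.0075 < α = 0.01, reject H₀.
There is sufficient evidence to reject the null hypothesis; the result is statistically significant at the 0.01 level.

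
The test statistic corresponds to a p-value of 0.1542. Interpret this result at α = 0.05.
Since p = 0.1542 > α = 0.05, fail to reject H₀.
There is insufficient evidence to reject the null hypothesis; the result is not statistically significant at the 0.05 level.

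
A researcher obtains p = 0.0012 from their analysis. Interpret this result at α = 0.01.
Since p = 0.0012 < α = 0.01, reject H₀.
There is sufficient evidence to reject the null hypothesis; the result is statistically significant at the 0.01 level.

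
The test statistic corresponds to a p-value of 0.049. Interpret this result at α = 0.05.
Since p = 0.049 < α = 0.05, reject H₀.
There is sufficient evidence to reject the null hypothesis; the result is statistically significant at the 0.05 level.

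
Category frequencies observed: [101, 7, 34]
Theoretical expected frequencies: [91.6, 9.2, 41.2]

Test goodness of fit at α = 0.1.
Chi-square goodness of fit test:
H₀: observed counts match expected distribution
H₁: observed counts differ from expected distribution
df = k - 1 = 2
χ² = Σ(O - E)²/E
   = (101 - 91.6)²/91.6 + (7 - 9.2)²/9.2 + (34 - 41.2)²/41.2
   = 0.965 + 0.526 + 1.258
   = 2.75
p-value = 0.2530

Since p-value > α = 0.1, we fail to reject H₀.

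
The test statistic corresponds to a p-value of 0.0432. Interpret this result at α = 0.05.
Since p = 0.0432 < α = 0.05, reject H₀.
There is sufficient evidence to reject the null hypothesis; the result is statistically significant at the 0.05 level.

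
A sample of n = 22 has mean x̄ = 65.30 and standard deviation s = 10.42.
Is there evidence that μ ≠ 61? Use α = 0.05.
One-sample t-test:
H₀: μ = 61
H₁: μ ≠ 61
df = n - 1 = 21
t = (x̄ - μ₀) / (s/√n) = (65.30 - 61) / (10.42/√22) = 1.936
p-value = 0.0665

Since p-value > α = 0.05, we fail to reject H₀.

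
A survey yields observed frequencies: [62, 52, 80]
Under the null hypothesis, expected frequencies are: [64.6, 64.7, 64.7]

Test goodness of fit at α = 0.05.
Chi-square goodness of fit test:
H₀: observed counts match expected distribution
H₁: observed counts differ from expected distribution
df = k - 1 = 2
χ² = Σ(O - E)²/E
   = (62 - 64.6)²/64.6 + (52 - 64.7)²/64.7 + (80 - 64.7)²/64.7
   = 0.105 + 2.493 + 3.618
   = 6.22
p-value = 0.0447

Since p-value < α = 0.05, we reject H₀.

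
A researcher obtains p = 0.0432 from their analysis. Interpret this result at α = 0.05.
Since p = 0.0432 < α = 0.05, reject H₀.
There is sufficient evidence to reject the null hypothesis; the result is statistically significant at the 0.05 level.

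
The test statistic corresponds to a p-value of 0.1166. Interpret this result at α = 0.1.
Since p = 0.1166 > α = 0.1, fail to reject H₀.
There is insufficient evidence to reject the null hypothesis; the result is not statistically significant at the 0.1 level.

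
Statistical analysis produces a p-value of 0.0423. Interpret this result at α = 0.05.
Since p = 0.0423 < α = 0.05, reject H₀.
There is sufficient evidence to reject the null hypothesis; the result is statistically significant at the 0.05 level.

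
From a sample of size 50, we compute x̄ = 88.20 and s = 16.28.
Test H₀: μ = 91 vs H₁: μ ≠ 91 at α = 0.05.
One-sample t-test:
H₀: μ = 91
H₁: μ ≠ 91
df = n - 1 = 49
t = (x̄ - μ₀) / (s/√n) = (88.20 - 91) / (16.28/√50) = -1.216
p-value = 0.2298

Since p-value > α = 0.05, we fail to reject H₀.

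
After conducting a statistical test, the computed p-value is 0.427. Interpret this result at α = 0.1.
Since p = 0.427 > α = 0.1, fail to reject H₀.
There is insufficient evidence to reject the null hypothesis; the result is not statistically significant at the 0.1 level.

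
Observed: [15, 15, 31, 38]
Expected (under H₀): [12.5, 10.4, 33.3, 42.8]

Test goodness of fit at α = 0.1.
Chi-square goodness of fit test:
H₀: observed counts match expected distribution
H₁: observed counts differ from expected distribution
df = k - 1 = 3
χ² = Σ(O - E)²/E
   = (15 - 12.5)²/12.5 + (15 - 10.4)²/10.4 + (31 - 33.3)²/33.3 + (38 - 42.8)²/42.8
   = 0.500 + 2.035 + 0.159 + 0.538
   = 3.23
p-value = 0.3572

Since p-value > α = 0.1, we fail to reject H₀.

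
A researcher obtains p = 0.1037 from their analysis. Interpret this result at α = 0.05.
Since p = 0.1037 > α = 0.05, fail to reject H₀.
There is insufficient evidence to reject the null hypothesis; the result is not statistically significant at the 0.05 level.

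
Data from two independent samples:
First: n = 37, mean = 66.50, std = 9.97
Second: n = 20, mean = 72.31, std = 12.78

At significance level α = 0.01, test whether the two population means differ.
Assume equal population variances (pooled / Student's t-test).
Student's two-sample t-test (equal variances):
H₀: μ₁ = μ₂
H₁: μ₁ ≠ μ₂
df = n₁ + n₂ - 2 = 55
Pooled variance s_p² = [(n₁-1)s₁² + (n₂-1)s₂²] / (n₁ + n₂ - 2) = [(36)(9.97²) + (19)(12.78²)] / 55 = 121.4849
SE = √(s_p²(1/n₁ + 1/n₂)) = √(121.4849 × (1/37 + 1/20)) = 3.0590
t = (x̄₁ - x̄₂) / SE = (66.50 - 72.31) / 3.0590 = -5.81 / 3.0590 = -1.899
p-value = 0.0628

Since p-value > α = 0.01, we fail to reject H₀.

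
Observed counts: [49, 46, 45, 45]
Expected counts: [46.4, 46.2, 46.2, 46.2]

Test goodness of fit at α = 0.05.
Chi-square goodness of fit test:
H₀: observed counts match expected distribution
H₁: observed counts differ from expected distribution
df = k - 1 = 3
χ² = Σ(O - E)²/E
   = (49 - 46.4)²/46.4 + (46 - 46.2)²/46.2 + (45 - 46.2)²/46.2 + (45 - 46.2)²/46.2
   = 0.146 + 0.001 + 0.031 + 0.031
   = 0.21
p-value = 0.9761

Since p-value > α = 0.05, we fail to reject H₀.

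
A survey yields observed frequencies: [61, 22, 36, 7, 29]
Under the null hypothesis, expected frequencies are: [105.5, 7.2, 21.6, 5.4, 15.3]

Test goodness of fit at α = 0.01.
Chi-square goodness of fit test:
H₀: observed counts match expected distribution
H₁: observed counts differ from expected distribution
df = k - 1 = 4
χ² = Σ(O - E)²/E
   = (61 - 105.5)²/105.5 + (22 - 7.2)²/7.2 + (36 - 21.6)²/21.6 + (7 - 5.4)²/5.4 + (29 - 15.3)²/15.3
   = 18.770 + 30.422 + 9.600 + 0.474 + 12.267
   = 71.53
p-value < 0.0001

Since p-value < α = 0.01, we reject H₀.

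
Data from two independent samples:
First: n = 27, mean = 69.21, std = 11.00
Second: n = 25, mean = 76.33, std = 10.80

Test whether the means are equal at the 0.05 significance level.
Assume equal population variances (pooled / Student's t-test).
Student's two-sample t-test (equal variances):
H₀: μ₁ = μ₂
H₁: μ₁ ≠ μ₂
df = n₁ + n₂ - 2 = 50
Pooled variance s_p² = [(n₁-1)s₁² + (n₂-1)s₂²] / (n₁ + n₂ - 2) = [(26)(11.00²) + (24)(10.80²)] / 50 = 118.9072
SE = √(s_p²(1/n₁ + 1/n₂)) = √(118.9072 × (1/27 + 1/25)) = 3.0266
t = (x̄₁ - x̄₂) / SE = (69.21 - 76.33) / 3.0266 = -7.12 / 3.0266 = -2.352
p-value = 0.0226

Since p-value < α = 0.05, we reject H₀.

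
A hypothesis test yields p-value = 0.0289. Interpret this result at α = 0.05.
Since p = 0.0289 < α = 0.05, reject H₀.
There is sufficient evidence to reject the null hypothesis; the result is statistically significant at the 0.05 level.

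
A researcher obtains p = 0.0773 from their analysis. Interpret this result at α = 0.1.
Since p = 0.0773 < α = 0.1, reject H₀.
There is sufficient evidence to reject the null hypothesis; the result is statistically significant at the 0.1 level.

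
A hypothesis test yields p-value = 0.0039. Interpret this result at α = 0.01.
Since p = 0.0039 < α = 0.01, reject H₀.
There is sufficient evidence to reject the null hypothesis; the result is statistically significant at the 0.01 level.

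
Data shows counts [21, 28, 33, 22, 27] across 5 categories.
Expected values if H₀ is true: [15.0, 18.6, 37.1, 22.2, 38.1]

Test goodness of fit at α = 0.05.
Chi-square goodness of fit test:
H₀: observed counts match expected distribution
H₁: observed counts differ from expected distribution
df = k - 1 = 4
χ² = Σ(O - E)²/E
   = (21 - 15.0)²/15.0 + (28 - 18.6)²/18.6 + (33 - 37.1)²/37.1 + (22 - 22.2)²/22.2 + (27 - 38.1)²/38.1
   = 2.400 + 4.751 + 0.453 + 0.002 + 3.234
   = 10.84
p-value = 0.0284

Since p-value < α = 0.05, we reject H₀.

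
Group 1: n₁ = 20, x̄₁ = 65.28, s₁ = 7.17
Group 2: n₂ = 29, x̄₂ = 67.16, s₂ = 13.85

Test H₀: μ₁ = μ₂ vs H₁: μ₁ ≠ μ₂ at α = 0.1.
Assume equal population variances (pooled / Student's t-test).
Student's two-sample t-test (equal variances):
H₀: μ₁ = μ₂
H₁: μ₁ ≠ μ₂
df = n₁ + n₂ - 2 = 47
Pooled variance s_p² = [(n₁-1)s₁² + (n₂-1)s₂²] / (n₁ + n₂ - 2) = [(19)(7.17²) + (28)(13.85²)] / 47 = 135.0596
SE = √(s_p²(1/n₁ + 1/n₂)) = √(135.0596 × (1/20 + 1/29)) = 3.3779
t = (x̄₁ - x̄₂) / SE = (65.28 - 67.16) / 3.3779 = -1.88 / 3.3779 = -0.557
p-value = 0.5805

Since p-value > α = 0.1, we fail to reject H₀.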